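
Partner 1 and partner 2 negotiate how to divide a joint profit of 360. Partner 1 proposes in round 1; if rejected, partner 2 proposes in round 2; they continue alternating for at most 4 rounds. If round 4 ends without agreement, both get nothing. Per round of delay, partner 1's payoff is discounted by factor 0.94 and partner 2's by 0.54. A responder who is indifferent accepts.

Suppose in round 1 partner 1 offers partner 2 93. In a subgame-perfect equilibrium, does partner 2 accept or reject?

Round 4 (partner 2 proposes): partner 1 will accept anything ≥ 0, so partner 2 offers 0 and keeps 360.
Round 3 (partner 1 proposes): partner 2 can get 360 next round, worth 0.54 × 360 = 194.4 now. Partner 1 offers 194.4 and keeps 360 − 194.4 = 165.6.
Round 2 (partner 2 proposes): partner 1 can get 165.6 next round, worth 0.94 × 165.6 = 155.664 now. Partner 2 offers 155.664 and keeps 360 − 155.664 = 204.336.
So by rejecting in round 1, partner 2 gets 204.336 next round, worth 0.54 × 204.336 = 110.34144 now.
Offer 93 < 110.34144, so partner 2 rejects.

Reject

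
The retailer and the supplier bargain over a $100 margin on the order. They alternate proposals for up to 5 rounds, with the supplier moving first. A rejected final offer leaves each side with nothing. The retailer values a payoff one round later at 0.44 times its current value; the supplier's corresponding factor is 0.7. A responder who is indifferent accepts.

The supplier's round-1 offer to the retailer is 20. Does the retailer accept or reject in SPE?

Round 5 (the supplier proposes): the retailer will accept anything ≥ 0, so the supplier offers 0 and keeps 100.
Round 4 (the retailer proposes): the supplier can get 100 next round, worth 0.7 × 100 = 70 now, so the retailer offers 70, keeping 30.
Round 3 (the supplier proposes): the retailer can get 30 next round, worth 0.44 × 30 = 13.2 now. The supplier offers 13.2 and keeps 100 − 13.2 = 86.8.
Round 2 (the retailer proposes): the supplier can get 86.8 next round, worth 0.7 × 86.8 = 60.76 now, so the retailer offers 60.76, keeping 39.24.
So by rejecting in round 1, the retailer gets 39.24 next round, worth 0.44 × 39.24 = 17.2656 now.
Offer 20 ≥ 17.2656, so the retailer accepts.

Accept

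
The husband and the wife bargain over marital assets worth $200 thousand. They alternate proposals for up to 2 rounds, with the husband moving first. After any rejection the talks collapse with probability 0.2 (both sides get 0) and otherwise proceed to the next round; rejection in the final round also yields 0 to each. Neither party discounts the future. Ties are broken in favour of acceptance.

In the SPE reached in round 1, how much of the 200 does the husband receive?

40

Round 2 (the wife proposes): rejection yields 0 for the husband; the wife offers 0 and keeps 200.
Round 1 (the husband proposes): rejecting gives the wife an expected 0.8 × 200 = 160, so the husband offers 160, keeping 40.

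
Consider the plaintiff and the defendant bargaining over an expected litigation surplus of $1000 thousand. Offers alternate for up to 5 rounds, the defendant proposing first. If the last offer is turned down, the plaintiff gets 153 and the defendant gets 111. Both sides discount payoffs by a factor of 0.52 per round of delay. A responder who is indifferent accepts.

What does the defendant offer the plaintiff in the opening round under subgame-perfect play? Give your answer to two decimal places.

Work backward from the last round.
Round 5 (the defendant proposes): the plaintiff gets 153 if talks fail, so the defendant offers 153 and keeps 847.
Round 4 (the plaintiff proposes): the defendant can get 847 next round, worth 0.52 × 847 = 440.44 now, so the plaintiff offers 440.44, keeping 559.56.
Round 3 (the defendant proposes): the plaintiff can get 559.56 next round, worth 0.52 × 559.56 = 290.9712 now. The defendant offers 290.9712 and keeps 1000 − 290.9712 = 709.0288.
Round 2 (the plaintiff proposes): the defendant can get 709.0288 next round, worth 0.52 × 709.0288 = 368.694976 now. The plaintiff offers 368.694976 and keeps 1000 − 368.694976 = 631.305024.
Round 1 (the defendant proposes): the plaintiff can get 631.305024 next round, worth 0.52 × 631.305024 = 328.27861248 now. The defendant offers 328.27861248 and keeps 1000 − 328.27861248 = 671.72138752.

328.28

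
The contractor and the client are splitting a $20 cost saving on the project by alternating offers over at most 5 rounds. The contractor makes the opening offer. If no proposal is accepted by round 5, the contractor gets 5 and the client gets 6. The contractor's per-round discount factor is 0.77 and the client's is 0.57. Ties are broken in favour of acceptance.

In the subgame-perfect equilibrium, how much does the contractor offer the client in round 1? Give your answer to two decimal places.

By backward induction:
Round 5 (the contractor proposes): the client gets 6 if talks fail, so the contractor offers 6 and keeps 14.
Round 4 (the client proposes): the contractor can get 14 next round, worth 0.77 × 14 = 10.78 now, so the client offers 10.78, keeping 9.22.
Round 3 (the contractor proposes): the client can get 9.22 next round, worth 0.57 × 9.22 = 5.2554 now, so the contractor offers 5.2554, keeping 14.7446.
Round 2 (the client proposes): the contractor can get 14.7446 next round, worth 0.77 × 14.7446 = 11.353342 now; the client offers that and keeps 8.646658.
Round 1 (the contractor proposes): the client can get 8.646658 next round, worth 0.57 × 8.646658 = 4.92859506 now, so the contractor offers 4.92859506, keeping 15.07140494.

4.93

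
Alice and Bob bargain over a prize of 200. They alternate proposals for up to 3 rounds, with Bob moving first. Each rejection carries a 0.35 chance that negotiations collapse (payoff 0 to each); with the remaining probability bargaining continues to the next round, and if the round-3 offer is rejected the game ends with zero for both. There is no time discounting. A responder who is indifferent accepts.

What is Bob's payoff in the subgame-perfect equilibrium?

Round 3 (Bob proposes): rejection yields 0 for Alice; Bob offers 0 and keeps 200.
Round 2 (Alice proposes): rejecting gives Bob an expected 0.65 × 200 = 130. Alice offers 130 and keeps 200 − 130 = 70.
Round 1 (Bob proposes): rejecting gives Alice an expected 0.65 × 70 = 45.5. Bob offers 45.5 and keeps 200 − 45.5 = 154.5.

154.5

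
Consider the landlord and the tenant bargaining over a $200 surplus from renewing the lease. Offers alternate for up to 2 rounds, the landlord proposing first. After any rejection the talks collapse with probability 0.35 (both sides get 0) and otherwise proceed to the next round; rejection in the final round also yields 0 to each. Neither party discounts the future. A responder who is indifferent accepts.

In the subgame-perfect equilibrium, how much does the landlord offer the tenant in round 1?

By backward induction:
Round 2 (the tenant proposes): the landlord will accept anything ≥ 0, so the tenant offers 0 and keeps 200.
Round 1 (the landlord proposes): rejecting gives the tenant an expected 0.65 × 200 = 130, so the landlord offers 130, keeping 70.

130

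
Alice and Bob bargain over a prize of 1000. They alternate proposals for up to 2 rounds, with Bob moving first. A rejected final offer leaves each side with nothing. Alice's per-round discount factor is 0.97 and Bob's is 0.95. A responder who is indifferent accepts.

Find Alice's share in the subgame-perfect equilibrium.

970

Round 2 (Alice proposes): Bob will accept anything ≥ 0, so Alice offers 0 and keeps 1000.
Round 1 (Bob proposes): Alice can get 1000 next round, worth 0.97 × 1000 = 970 now, so Bob offers 970, keeping 30.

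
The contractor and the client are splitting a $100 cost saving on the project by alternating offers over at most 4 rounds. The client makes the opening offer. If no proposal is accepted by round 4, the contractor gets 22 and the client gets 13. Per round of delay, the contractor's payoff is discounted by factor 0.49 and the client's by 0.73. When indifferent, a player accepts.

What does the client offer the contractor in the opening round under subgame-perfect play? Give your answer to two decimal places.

Round 4 (the contractor proposes): the client gets 13 if talks fail, so the contractor offers 13 and keeps 87.
Round 3 (the client proposes): the contractor can get 87 next round, worth 0.49 × 87 = 42.63 now. The client offers 42.63 and keeps 100 − 42.63 = 57.37.
Round 2 (the contractor proposes): the client can get 57.37 next round, worth 0.73 × 57.37 = 41.8801 now; the contractor offers that and keeps 58.1199.
Round 1 (the client proposes): the contractor can get 58.1199 next round, worth 0.49 × 58.1199 = 28.478751 now. The client offers 28.478751 and keeps 100 − 28.478751 = 71.521249.

28.48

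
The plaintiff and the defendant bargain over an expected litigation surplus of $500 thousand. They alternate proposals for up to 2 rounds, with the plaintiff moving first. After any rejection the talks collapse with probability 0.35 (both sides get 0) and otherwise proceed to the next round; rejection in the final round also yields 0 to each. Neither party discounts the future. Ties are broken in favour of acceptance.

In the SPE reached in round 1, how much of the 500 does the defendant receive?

By backward induction:
Round 2 (the defendant proposes): rejection yields 0 for the plaintiff; the defendant offers 0 and keeps 500.
Round 1 (the plaintiff proposes): rejecting gives the defendant an expected 0.65 × 500 = 325. The plaintiff offers 325 and keeps 500 − 325 = 175.

325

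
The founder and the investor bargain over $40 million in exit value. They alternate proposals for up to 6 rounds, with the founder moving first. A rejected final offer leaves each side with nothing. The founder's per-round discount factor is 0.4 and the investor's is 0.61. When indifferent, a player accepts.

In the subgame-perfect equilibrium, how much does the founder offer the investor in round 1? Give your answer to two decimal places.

19.66

Solve by backward induction from round 6.
Round 6 (the investor proposes): the founder will accept anything ≥ 0, so the investor offers 0 and keeps 40.
Round 5 (the founder proposes): the investor can get 40 next round, worth 0.61 × 40 = 24.4 now, so the founder offers 24.4, keeping 15.6.
Round 4 (the investor proposes): the founder can get 15.6 next round, worth 0.4 × 15.6 = 6.24 now, so the investor offers 6.24, keeping 33.76.
Round 3 (the founder proposes): the investor can get 33.76 next round, worth 0.61 × 33.76 = 20.5936 now, so the founder offers 20.5936, keeping 19.4064.
Round 2 (the investor proposes): the founder can get 19.4064 next round, worth 0.4 × 19.4064 = 7.76256 now. The investor offers 7.76256 and keeps 40 − 7.76256 = 32.23744.
Round 1 (the founder proposes): the investor can get 32.23744 next round, worth 0.61 × 32.23744 = 19.6648384 now; the founder offers that and keeps 20.3351616.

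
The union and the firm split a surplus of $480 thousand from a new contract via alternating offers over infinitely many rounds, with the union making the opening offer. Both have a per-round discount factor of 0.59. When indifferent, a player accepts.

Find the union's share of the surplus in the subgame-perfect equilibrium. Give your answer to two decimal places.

Let x be the union's share when the union proposes and y be the firm's share when the firm proposes.
The firm accepts iff offered ≥ 0.59·y, so x = 480 − 0.59y. Symmetrically y = 480 − 0.59x.
Substituting: x = 480 − 0.59(480 − 0.59x), giving x(1 − 0.59·0.59) = 480(1 − 0.59).
So x = 480 × 0.41 / 0.6519 ≈ 301.8868, and the firm receives 480 − x ≈ 178.1132.

301.89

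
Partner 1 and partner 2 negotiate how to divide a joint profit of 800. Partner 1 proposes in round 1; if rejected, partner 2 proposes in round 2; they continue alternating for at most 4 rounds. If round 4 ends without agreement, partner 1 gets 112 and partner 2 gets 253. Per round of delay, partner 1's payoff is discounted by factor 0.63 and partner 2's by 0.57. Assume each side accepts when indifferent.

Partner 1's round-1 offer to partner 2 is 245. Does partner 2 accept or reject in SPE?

Reject

Work out partner 2's continuation value if the offer is rejected.
Round 4 (partner 2 proposes): partner 1 gets 112 if talks fail, so partner 2 offers 112 and keeps 688.
Round 3 (partner 1 proposes): partner 2 can get 688 next round, worth 0.57 × 688 = 392.16 now, so partner 1 offers 392.16, keeping 407.84.
Round 2 (partner 2 proposes): partner 1 can get 407.84 next round, worth 0.63 × 407.84 = 256.9392 now. Partner 2 offers 256.9392 and keeps 800 − 256.9392 = 543.0608.
So by rejecting in round 1, partner 2 gets 543.0608 next round, worth 0.57 × 543.0608 = 309.544656 now.
Offer 245 < 309.544656, so partner 2 rejects.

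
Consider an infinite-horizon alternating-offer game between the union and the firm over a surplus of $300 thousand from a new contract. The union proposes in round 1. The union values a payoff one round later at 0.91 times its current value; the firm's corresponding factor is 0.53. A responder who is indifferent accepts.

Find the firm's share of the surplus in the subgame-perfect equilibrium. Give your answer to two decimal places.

27.64

In a stationary SPE each proposer offers the other exactly their discounted continuation value.
If the union keeps x when proposing and the firm keeps y when proposing, then x = 300 − 0.53y and y = 300 − 0.91x.
Solving: x = 300(1 − 0.53) / (1 − 0.91·0.53) = 141 / 0.5177 ≈ 272.3585.
The firm gets 300 − 272.3585 ≈ 27.6415.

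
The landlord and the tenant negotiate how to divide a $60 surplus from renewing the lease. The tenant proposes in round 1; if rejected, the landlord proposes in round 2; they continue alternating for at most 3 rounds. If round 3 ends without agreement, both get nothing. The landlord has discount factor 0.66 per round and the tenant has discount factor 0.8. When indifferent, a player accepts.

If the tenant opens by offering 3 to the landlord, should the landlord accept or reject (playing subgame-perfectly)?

Round 3 (the tenant proposes): the landlord will accept anything ≥ 0, so the tenant offers 0 and keeps 60.
Round 2 (the landlord proposes): the tenant can get 60 next round, worth 0.8 × 60 = 48 now. The landlord offers 48 and keeps 60 − 48 = 12.
So by rejecting in round 1, the landlord gets 12 next round, worth 0.66 × 12 = 7.92 now.
Offer 3 < 7.92, so the landlord rejects.

Reject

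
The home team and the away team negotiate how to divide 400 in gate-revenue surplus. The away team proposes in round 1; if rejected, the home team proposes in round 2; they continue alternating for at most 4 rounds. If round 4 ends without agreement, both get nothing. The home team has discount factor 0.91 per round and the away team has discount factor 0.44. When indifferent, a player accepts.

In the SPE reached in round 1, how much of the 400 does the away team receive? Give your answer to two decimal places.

Round 4 (the home team proposes): the away team will accept anything ≥ 0, so the home team offers 0 and keeps 400.
Round 3 (the away team proposes): the home team can get 400 next round, worth 0.91 × 400 = 364 now, so the away team offers 364, keeping 36.
Round 2 (the home team proposes): the away team can get 36 next round, worth 0.44 × 36 = 15.84 now; the home team offers that and keeps 384.16.
Round 1 (the away team proposes): the home team can get 384.16 next round, worth 0.91 × 384.16 = 349.5856 now, so the away team offers 349.5856, keeping 50.4144.

50.41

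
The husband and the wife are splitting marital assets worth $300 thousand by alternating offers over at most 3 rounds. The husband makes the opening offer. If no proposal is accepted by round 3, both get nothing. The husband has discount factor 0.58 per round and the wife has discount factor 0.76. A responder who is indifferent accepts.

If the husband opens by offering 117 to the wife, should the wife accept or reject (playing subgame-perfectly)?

Round 3 (the husband proposes): rejection yields 0 for the wife; the husband offers 0 and keeps 300.
Round 2 (the wife proposes): the husband can get 300 next round, worth 0.58 × 300 = 174 now. The wife offers 174 and keeps 300 − 174 = 126.
So by rejecting in round 1, the wife gets 126 next round, worth 0.76 × 126 = 95.76 now.
Offer 117 ≥ 95.76, so the wife accepts.

Accept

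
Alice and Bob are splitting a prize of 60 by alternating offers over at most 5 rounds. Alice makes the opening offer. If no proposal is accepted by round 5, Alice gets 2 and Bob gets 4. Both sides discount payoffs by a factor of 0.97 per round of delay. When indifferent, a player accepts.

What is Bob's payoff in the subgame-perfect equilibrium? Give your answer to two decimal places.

Round 5 (Alice proposes): Bob gets 4 if talks fail, so Alice offers 4 and keeps 56.
Round 4 (Bob proposes): Alice can get 56 next round, worth 0.97 × 56 = 54.32 now; Bob offers that and keeps 5.68.
Round 3 (Alice proposes): Bob can get 5.68 next round, worth 0.97 × 5.68 = 5.5096 now, so Alice offers 5.5096, keeping 54.4904.
Round 2 (Bob proposes): Alice can get 54.4904 next round, worth 0.97 × 54.4904 = 52.855688 now; Bob offers that and keeps 7.144312.
Round 1 (Alice proposes): Bob can get 7.144312 next round, worth 0.97 × 7.144312 = 6.92998264 now, so Alice offers 6.92998264, keeping 53.07001736.

6.93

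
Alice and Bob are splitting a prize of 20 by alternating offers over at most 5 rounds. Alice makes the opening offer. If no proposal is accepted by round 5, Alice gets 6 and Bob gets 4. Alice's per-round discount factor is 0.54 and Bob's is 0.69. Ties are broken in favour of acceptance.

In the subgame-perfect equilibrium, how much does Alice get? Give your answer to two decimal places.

Round 5 (Alice proposes): Bob gets 4 if talks fail, so Alice offers 4 and keeps 16.
Round 4 (Bob proposes): Alice can get 16 next round, worth 0.54 × 16 = 8.64 now. Bob offers 8.64 and keeps 20 − 8.64 = 11.36.
Round 3 (Alice proposes): Bob can get 11.36 next round, worth 0.69 × 11.36 = 7.8384 now; Alice offers that and keeps 12.1616.
Round 2 (Bob proposes): Alice can get 12.1616 next round, worth 0.54 × 12.1616 = 6.567264 now; Bob offers that and keeps 13.432736.
Round 1 (Alice proposes): Bob can get 13.432736 next round, worth 0.69 × 13.432736 = 9.26858784 now. Alice offers 9.26858784 and keeps 20 − 9.26858784 = 10.73141216.

10.73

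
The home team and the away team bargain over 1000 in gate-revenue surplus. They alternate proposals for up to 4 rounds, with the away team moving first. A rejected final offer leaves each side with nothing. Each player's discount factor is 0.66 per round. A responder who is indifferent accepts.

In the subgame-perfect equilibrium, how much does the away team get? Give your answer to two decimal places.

Round 4 (the home team proposes): rejection yields 0 for the away team; the home team offers 0 and keeps 1000.
Round 3 (the away team proposes): the home team can get 1000 next round, worth 0.66 × 1000 = 660 now, so the away team offers 660, keeping 340.
Round 2 (the home team proposes): the away team can get 340 next round, worth 0.66 × 340 = 224.4 now. The home team offers 224.4 and keeps 1000 − 224.4 = 775.6.
Round 1 (the away team proposes): the home team can get 775.6 next round, worth 0.66 × 775.6 = 511.896 now, so the away team offers 511.896, keeping 488.104.

488.10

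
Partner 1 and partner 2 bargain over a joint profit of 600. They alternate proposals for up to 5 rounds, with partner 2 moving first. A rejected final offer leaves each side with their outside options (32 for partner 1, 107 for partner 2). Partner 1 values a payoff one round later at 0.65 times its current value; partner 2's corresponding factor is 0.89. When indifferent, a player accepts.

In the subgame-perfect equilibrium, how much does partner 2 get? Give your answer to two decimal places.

Round 5 (partner 2 proposes): partner 1 gets 32 if talks fail, so partner 2 offers 32 and keeps 568.
Round 4 (partner 1 proposes): partner 2 can get 568 next round, worth 0.89 × 568 = 505.52 now. Partner 1 offers 505.52 and keeps 600 − 505.52 = 94.48.
Round 3 (partner 2 proposes): partner 1 can get 94.48 next round, worth 0.65 × 94.48 = 61.412 now. Partner 2 offers 61.412 and keeps 600 − 61.412 = 538.588.
Round 2 (partner 1 proposes): partner 2 can get 538.588 next round, worth 0.89 × 538.588 = 479.34332 now, so partner 1 offers 479.34332, keeping 120.65668.
Round 1 (partner 2 proposes): partner 1 can get 120.65668 next round, worth 0.65 × 120.65668 = 78.426842 now. Partner 2 offers 78.426842 and keeps 600 − 78.426842 = 521.573158.

521.57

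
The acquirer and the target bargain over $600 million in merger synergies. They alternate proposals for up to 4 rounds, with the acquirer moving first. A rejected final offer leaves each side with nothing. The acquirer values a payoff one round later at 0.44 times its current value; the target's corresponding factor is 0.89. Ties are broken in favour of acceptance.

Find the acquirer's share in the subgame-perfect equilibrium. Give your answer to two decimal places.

91.85

By backward induction:
Round 4 (the target proposes): rejection yields 0 for the acquirer; the target offers 0 and keeps 600.
Round 3 (the acquirer proposes): the target can get 600 next round, worth 0.89 × 600 = 534 now, so the acquirer offers 534, keeping 66.
Round 2 (the target proposes): the acquirer can get 66 next round, worth 0.44 × 66 = 29.04 now. The target offers 29.04 and keeps 600 − 29.04 = 570.96.
Round 1 (the acquirer proposes): the target can get 570.96 next round, worth 0.89 × 570.96 = 508.1544 now; the acquirer offers that and keeps 91.8456.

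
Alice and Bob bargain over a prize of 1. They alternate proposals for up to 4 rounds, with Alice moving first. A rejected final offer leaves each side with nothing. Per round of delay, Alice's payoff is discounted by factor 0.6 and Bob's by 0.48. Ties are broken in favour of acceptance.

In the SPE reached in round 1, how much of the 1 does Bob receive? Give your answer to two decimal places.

Round 4 (Bob proposes): Alice will accept anything ≥ 0, so Bob offers 0 and keeps 1.
Round 3 (Alice proposes): Bob can get 1 next round, worth 0.48 × 1 = 0.48 now. Alice offers 0.48 and keeps 1 − 0.48 = 0.52.
Round 2 (Bob proposes): Alice can get 0.52 next round, worth 0.6 × 0.52 = 0.312 now. Bob offers 0.312 and keeps 1 − 0.312 = 0.688.
Round 1 (Alice proposes): Bob can get 0.688 next round, worth 0.48 × 0.688 = 0.33024 now, so Alice offers 0.33024, keeping 0.66976.

0.33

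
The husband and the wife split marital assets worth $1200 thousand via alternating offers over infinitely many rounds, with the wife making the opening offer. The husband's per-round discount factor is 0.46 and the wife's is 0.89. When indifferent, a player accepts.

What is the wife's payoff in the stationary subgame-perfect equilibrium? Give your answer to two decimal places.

In a stationary SPE each proposer offers the other exactly their discounted continuation value.
If the wife keeps x when proposing and the husband keeps y when proposing, then x = 1200 − 0.46y and y = 1200 − 0.89x.
Solving: x = 1200(1 − 0.46) / (1 − 0.89·0.46) = 648 / 0.5906 ≈ 1097.1893.
The husband gets 1200 − 1097.1893 ≈ 102.8107.

1097.19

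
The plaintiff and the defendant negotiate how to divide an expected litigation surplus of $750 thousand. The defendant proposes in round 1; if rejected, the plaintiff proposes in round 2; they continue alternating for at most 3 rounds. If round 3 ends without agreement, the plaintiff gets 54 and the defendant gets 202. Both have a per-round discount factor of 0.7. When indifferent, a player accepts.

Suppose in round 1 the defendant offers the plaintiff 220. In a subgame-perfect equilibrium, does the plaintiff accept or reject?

Accept

Round 3 (the defendant proposes): the plaintiff gets 54 if talks fail, so the defendant offers 54 and keeps 696.
Round 2 (the plaintiff proposes): the defendant can get 696 next round, worth 0.7 × 696 = 487.2 now. The plaintiff offers 487.2 and keeps 750 − 487.2 = 262.8.
So by rejecting in round 1, the plaintiff gets 262.8 next round, worth 0.7 × 262.8 = 183.96 now.
Offer 220 ≥ 183.96, so the plaintiff accepts.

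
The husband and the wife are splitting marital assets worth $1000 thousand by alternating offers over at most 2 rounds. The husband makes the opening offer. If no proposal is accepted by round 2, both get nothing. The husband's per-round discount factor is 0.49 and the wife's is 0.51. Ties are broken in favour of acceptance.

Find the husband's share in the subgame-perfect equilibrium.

490

Round 2 (the wife proposes): rejection yields 0 for the husband; the wife offers 0 and keeps 1000.
Round 1 (the husband proposes): the wife can get 1000 next round, worth 0.51 × 1000 = 510 now, so the husband offers 510, keeping 490.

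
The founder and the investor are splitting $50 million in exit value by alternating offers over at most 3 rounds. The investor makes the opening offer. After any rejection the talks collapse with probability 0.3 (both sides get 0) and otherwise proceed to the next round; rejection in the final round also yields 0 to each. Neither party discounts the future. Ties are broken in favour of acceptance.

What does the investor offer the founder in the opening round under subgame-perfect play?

Round 3 (the investor proposes): rejection yields 0 for the founder; the investor offers 0 and keeps 50.
Round 2 (the founder proposes): rejecting gives the investor an expected 0.7 × 50 = 35. The founder offers 35 and keeps 50 − 35 = 15.
Round 1 (the investor proposes): rejecting gives the founder an expected 0.7 × 15 = 10.5, so the investor offers 10.5, keeping 39.5.

10.5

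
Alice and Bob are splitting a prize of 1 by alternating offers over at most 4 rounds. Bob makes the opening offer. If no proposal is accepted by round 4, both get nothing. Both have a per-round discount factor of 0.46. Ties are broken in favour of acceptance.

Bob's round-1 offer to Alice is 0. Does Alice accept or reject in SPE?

Reject

Round 4 (Alice proposes): Bob will accept anything ≥ 0, so Alice offers 0 and keeps 1.
Round 3 (Bob proposes): Alice can get 1 next round, worth 0.46 × 1 = 0.46 now; Bob offers that and keeps 0.54.
Round 2 (Alice proposes): Bob can get 0.54 next round, worth 0.46 × 0.54 = 0.2484 now; Alice offers that and keeps 0.7516.
So by rejecting in round 1, Alice gets 0.7516 next round, worth 0.46 × 0.7516 = 0.345736 now.
Offer 0 < 0.345736, so Alice rejects.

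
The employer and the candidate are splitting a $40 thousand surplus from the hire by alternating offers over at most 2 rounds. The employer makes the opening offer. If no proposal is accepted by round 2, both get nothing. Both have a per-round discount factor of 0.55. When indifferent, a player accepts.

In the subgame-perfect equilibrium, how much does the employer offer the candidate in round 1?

22

Round 2 (the candidate proposes): rejection yields 0 for the employer; the candidate offers 0 and keeps 40.
Round 1 (the employer proposes): the candidate can get 40 next round, worth 0.55 × 40 = 22 now. The employer offers 22 and keeps 40 − 22 = 18.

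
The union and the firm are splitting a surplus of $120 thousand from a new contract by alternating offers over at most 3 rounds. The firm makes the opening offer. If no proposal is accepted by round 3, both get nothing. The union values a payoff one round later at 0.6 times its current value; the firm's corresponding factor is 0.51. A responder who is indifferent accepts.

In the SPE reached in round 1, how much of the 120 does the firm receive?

Round 3 (the firm proposes): rejection yields 0 for the union; the firm offers 0 and keeps 120.
Round 2 (the union proposes): the firm can get 120 next round, worth 0.51 × 120 = 61.2 now. The union offers 61.2 and keeps 120 − 61.2 = 58.8.
Round 1 (the firm proposes): the union can get 58.8 next round, worth 0.6 × 58.8 = 35.28 now. The firm offers 35.28 and keeps 120 − 35.28 = 84.72.

84.72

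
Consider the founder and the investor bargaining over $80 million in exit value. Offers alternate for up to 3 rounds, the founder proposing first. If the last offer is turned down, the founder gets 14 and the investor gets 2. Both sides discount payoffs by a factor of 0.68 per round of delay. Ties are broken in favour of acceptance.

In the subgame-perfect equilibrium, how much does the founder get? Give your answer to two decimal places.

Round 3 (the founder proposes): the investor gets 2 if talks fail, so the founder offers 2 and keeps 78.
Round 2 (the investor proposes): the founder can get 78 next round, worth 0.68 × 78 = 53.04 now, so the investor offers 53.04, keeping 26.96.
Round 1 (the founder proposes): the investor can get 26.96 next round, worth 0.68 × 26.96 = 18.3328 now, so the founder offers 18.3328, keeping 61.6672.

61.67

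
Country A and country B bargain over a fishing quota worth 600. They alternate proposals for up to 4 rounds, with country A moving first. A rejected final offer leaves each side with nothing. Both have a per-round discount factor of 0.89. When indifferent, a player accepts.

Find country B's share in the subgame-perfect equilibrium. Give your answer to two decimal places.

By backward induction:
Round 4 (country B proposes): country A will accept anything ≥ 0, so country B offers 0 and keeps 600.
Round 3 (country A proposes): country B can get 600 next round, worth 0.89 × 600 = 534 now, so country A offers 534, keeping 66.
Round 2 (country B proposes): country A can get 66 next round, worth 0.89 × 66 = 58.74 now, so country B offers 58.74, keeping 541.26.
Round 1 (country A proposes): country B can get 541.26 next round, worth 0.89 × 541.26 = 481.7214 now; country A offers that and keeps 118.2786.

481.72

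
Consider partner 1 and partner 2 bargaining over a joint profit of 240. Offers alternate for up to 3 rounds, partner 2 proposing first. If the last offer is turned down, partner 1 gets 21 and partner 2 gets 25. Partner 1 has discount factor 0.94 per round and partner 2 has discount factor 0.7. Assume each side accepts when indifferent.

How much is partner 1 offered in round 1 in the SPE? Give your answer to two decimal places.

Round 3 (partner 2 proposes): partner 1 gets 21 if talks fail, so partner 2 offers 21 and keeps 219.
Round 2 (partner 1 proposes): partner 2 can get 219 next round, worth 0.7 × 219 = 153.3 now, so partner 1 offers 153.3, keeping 86.7.
Round 1 (partner 2 proposes): partner 1 can get 86.7 next round, worth 0.94 × 86.7 = 81.498 now. Partner 2 offers 81.498 and keeps 240 − 81.498 = 158.502.

81.50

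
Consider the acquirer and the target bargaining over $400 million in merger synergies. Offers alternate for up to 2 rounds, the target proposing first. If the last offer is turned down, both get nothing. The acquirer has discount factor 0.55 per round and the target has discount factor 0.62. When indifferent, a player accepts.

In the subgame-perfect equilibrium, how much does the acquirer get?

220

Round 2 (the acquirer proposes): rejection yields 0 for the target; the acquirer offers 0 and keeps 400.
Round 1 (the target proposes): the acquirer can get 400 next round, worth 0.55 × 400 = 220 now; the target offers that and keeps 180.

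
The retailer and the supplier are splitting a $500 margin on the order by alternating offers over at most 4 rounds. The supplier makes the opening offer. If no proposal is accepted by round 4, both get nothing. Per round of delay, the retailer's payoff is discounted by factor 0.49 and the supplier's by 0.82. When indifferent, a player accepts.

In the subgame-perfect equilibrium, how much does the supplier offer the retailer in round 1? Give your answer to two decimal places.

142.54

Round 4 (the retailer proposes): rejection yields 0 for the supplier; the retailer offers 0 and keeps 500.
Round 3 (the supplier proposes): the retailer can get 500 next round, worth 0.49 × 500 = 245 now; the supplier offers that and keeps 255.
Round 2 (the retailer proposes): the supplier can get 255 next round, worth 0.82 × 255 = 209.1 now. The retailer offers 209.1 and keeps 500 − 209.1 = 290.9.
Round 1 (the supplier proposes): the retailer can get 290.9 next round, worth 0.49 × 290.9 = 142.541 now, so the supplier offers 142.541, keeping 357.459.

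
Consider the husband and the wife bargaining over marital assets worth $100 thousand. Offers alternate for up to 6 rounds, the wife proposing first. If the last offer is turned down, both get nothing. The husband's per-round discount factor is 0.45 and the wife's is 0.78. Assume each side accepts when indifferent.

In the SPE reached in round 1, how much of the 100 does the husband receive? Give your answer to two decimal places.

18.92

Round 6 (the husband proposes): rejection yields 0 for the wife; the husband offers 0 and keeps 100.
Round 5 (the wife proposes): the husband can get 100 next round, worth 0.45 × 100 = 45 now; the wife offers that and keeps 55.
Round 4 (the husband proposes): the wife can get 55 next round, worth 0.78 × 55 = 42.9 now. The husband offers 42.9 and keeps 100 − 42.9 = 57.1.
Round 3 (the wife proposes): the husband can get 57.1 next round, worth 0.45 × 57.1 = 25.695 now. The wife offers 25.695 and keeps 100 − 25.695 = 74.305.
Round 2 (the husband proposes): the wife can get 74.305 next round, worth 0.78 × 74.305 = 57.9579 now, so the husband offers 57.9579, keeping 42.0421.
Round 1 (the wife proposes): the husband can get 42.0421 next round, worth 0.45 × 42.0421 = 18.918945 now. The wife offers 18.918945 and keeps 100 − 18.918945 = 81.081055.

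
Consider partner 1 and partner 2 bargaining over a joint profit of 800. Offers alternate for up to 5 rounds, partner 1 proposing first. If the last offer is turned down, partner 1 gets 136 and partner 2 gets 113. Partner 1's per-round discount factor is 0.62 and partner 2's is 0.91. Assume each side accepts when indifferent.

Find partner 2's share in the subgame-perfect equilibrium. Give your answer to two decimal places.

Round 5 (partner 1 proposes): partner 2 gets 113 if talks fail, so partner 1 offers 113 and keeps 687.
Round 4 (partner 2 proposes): partner 1 can get 687 next round, worth 0.62 × 687 = 425.94 now; partner 2 offers that and keeps 374.06.
Round 3 (partner 1 proposes): partner 2 can get 374.06 next round, worth 0.91 × 374.06 = 340.3946 now; partner 1 offers that and keeps 459.6054.
Round 2 (partner 2 proposes): partner 1 can get 459.6054 next round, worth 0.62 × 459.6054 = 284.955348 now, so partner 2 offers 284.955348, keeping 515.044652.
Round 1 (partner 1 proposes): partner 2 can get 515.044652 next round, worth 0.91 × 515.044652 = 468.69063332 now; partner 1 offers that and keeps 331.30936668.

468.69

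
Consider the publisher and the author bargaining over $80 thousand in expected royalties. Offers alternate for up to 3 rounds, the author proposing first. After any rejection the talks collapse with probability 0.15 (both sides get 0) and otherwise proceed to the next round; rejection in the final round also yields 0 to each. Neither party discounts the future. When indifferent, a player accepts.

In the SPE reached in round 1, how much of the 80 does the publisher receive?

10.2

Round 3 (the author proposes): the publisher will accept anything ≥ 0, so the author offers 0 and keeps 80.
Round 2 (the publisher proposes): rejecting gives the author an expected 0.85 × 80 = 68, so the publisher offers 68, keeping 12.
Round 1 (the author proposes): rejecting gives the publisher an expected 0.85 × 12 = 10.2; the author offers that and keeps 69.8.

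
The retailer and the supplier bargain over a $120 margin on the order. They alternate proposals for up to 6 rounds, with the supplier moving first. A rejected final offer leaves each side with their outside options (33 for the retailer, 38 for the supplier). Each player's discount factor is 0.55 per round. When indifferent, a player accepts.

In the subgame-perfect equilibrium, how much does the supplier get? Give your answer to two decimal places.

By backward induction:
Round 6 (the retailer proposes): the supplier gets 38 if talks fail, so the retailer offers 38 and keeps 82.
Round 5 (the supplier proposes): the retailer can get 82 next round, worth 0.55 × 82 = 45.1 now; the supplier offers that and keeps 74.9.
Round 4 (the retailer proposes): the supplier can get 74.9 next round, worth 0.55 × 74.9 = 41.195 now; the retailer offers that and keeps 78.805.
Round 3 (the supplier proposes): the retailer can get 78.805 next round, worth 0.55 × 78.805 = 43.34275 now; the supplier offers that and keeps 76.65725.
Round 2 (the retailer proposes): the supplier can get 76.65725 next round, worth 0.55 × 76.65725 = 42.1614875 now; the retailer offers that and keeps 77.8385125.
Round 1 (the supplier proposes): the retailer can get 77.8385125 next round, worth 0.55 × 77.8385125 = 42.811181875 now; the supplier offers that and keeps 77.188818125.

77.19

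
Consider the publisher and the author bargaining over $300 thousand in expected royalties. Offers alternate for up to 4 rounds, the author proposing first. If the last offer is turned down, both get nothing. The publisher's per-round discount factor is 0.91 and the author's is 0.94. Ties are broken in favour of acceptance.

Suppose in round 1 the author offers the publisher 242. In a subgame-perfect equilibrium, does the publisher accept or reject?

Work out the publisher's continuation value if the offer is rejected.
Round 4 (the publisher proposes): rejection yields 0 for the author; the publisher offers 0 and keeps 300.
Round 3 (the author proposes): the publisher can get 300 next round, worth 0.91 × 300 = 273 now, so the author offers 273, keeping 27.
Round 2 (the publisher proposes): the author can get 27 next round, worth 0.94 × 27 = 25.38 now, so the publisher offers 25.38, keeping 274.62.
So by rejecting in round 1, the publisher gets 274.62 next round, worth 0.91 × 274.62 = 249.9042 now.
Offer 242 < 249.9042, so the publisher rejects.

Reject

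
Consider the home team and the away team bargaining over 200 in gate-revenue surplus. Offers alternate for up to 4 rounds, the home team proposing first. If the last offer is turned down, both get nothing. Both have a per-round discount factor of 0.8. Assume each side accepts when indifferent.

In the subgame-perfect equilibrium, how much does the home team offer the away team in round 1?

134.4

Round 4 (the away team proposes): rejection yields 0 for the home team; the away team offers 0 and keeps 200.
Round 3 (the home team proposes): the away team can get 200 next round, worth 0.8 × 200 = 160 now. The home team offers 160 and keeps 200 − 160 = 40.
Round 2 (the away team proposes): the home team can get 40 next round, worth 0.8 × 40 = 32 now, so the away team offers 32, keeping 168.
Round 1 (the home team proposes): the away team can get 168 next round, worth 0.8 × 168 = 134.4 now. The home team offers 134.4 and keeps 200 − 134.4 = 65.6.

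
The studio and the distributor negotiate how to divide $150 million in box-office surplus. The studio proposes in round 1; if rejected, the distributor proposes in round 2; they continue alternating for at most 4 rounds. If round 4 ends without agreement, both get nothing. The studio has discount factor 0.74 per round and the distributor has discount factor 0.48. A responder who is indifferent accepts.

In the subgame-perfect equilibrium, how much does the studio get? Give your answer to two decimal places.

Work backward from the last round.
Round 4 (the distributor proposes): the studio will accept anything ≥ 0, so the distributor offers 0 and keeps 150.
Round 3 (the studio proposes): the distributor can get 150 next round, worth 0.48 × 150 = 72 now; the studio offers that and keeps 78.
Round 2 (the distributor proposes): the studio can get 78 next round, worth 0.74 × 78 = 57.72 now; the distributor offers that and keeps 92.28.
Round 1 (the studio proposes): the distributor can get 92.28 next round, worth 0.48 × 92.28 = 44.2944 now, so the studio offers 44.2944, keeping 105.7056.

105.71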